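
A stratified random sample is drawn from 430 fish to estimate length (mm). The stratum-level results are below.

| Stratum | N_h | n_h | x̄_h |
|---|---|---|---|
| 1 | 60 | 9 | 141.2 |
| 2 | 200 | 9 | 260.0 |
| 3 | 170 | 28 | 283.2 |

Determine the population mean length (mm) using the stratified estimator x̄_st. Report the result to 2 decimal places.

x̄_st ≈ 252.60

N = Σ N_h = 430. Stratum weights W_h = N_h/N.
x̄_st = (60·141.2 + 200·260.0 + 170·283.2) / 430 = 252.5953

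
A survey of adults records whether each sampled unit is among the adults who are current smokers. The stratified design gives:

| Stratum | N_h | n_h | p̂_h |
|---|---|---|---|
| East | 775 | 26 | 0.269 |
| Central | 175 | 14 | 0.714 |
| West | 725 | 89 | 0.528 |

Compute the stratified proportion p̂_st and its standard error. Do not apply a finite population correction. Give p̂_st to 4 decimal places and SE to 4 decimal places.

N = 1675; stratum weights W_h = N_h/N.
p̂_st = Σ W_h p̂_h = (775·0.269 + 175·0.714 + 725·0.528)/1675 = 0.42760
V̂(p̂_st) = Σ W_h² p̂_h(1−p̂_h)/(n_h−1):
  stratum East: (775/1675)²·0.269·0.731/25 = 0.00168385
  stratum Central: (175/1675)²·0.714·0.286/13 = 0.000171462
  stratum West: (725/1675)²·0.528·0.472/88 = 0.000530566
V̂(p̂_st) = 0.00238588; SE = √V̂ = 0.0488455

p̂_st ≈ 0.4276, SE ≈ 0.0488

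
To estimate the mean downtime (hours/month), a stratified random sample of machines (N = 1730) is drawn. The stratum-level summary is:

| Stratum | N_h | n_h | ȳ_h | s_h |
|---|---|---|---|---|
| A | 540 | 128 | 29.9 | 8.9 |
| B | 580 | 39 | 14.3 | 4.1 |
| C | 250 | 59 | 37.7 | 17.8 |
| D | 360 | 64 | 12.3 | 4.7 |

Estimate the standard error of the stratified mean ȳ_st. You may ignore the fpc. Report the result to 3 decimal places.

SE(ȳ_st) ≈ 0.486

V̂(ȳ_st) = Σ W_h² s_h²/n_h, with W_h = N_h/N and N = 1730:
  stratum A: (540/1730)²·8.9²/128 = 0.0602928
  stratum B: (580/1730)²·4.1²/39 = 0.048447
  stratum C: (250/1730)²·17.8²/59 = 0.112144
  stratum D: (360/1730)²·4.7²/64 = 0.0149461
V̂(ȳ_st) = 0.23583
SE(ȳ_st) = √0.23583 = 0.485623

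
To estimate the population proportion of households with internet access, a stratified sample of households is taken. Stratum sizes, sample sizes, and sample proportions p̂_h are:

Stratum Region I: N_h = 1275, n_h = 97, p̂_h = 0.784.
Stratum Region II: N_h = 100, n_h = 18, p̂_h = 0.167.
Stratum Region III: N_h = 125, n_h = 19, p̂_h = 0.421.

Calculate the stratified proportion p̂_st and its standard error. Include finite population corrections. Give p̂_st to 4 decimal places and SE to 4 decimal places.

p̂_st ≈ 0.7126, SE ≈ 0.0359

N = 1500; stratum weights W_h = N_h/N.
p̂_st = Σ W_h p̂_h = (1275·0.784 + 100·0.167 + 125·0.421)/1500 = 0.71262
V̂(p̂_st) = Σ W_h² (1 − n_h/N_h) p̂_h(1−p̂_h)/(n_h−1):
  stratum Region I: (1275/1500)²·(1 − 97/1275)·0.784·0.216/96 = 0.00117753
  stratum Region II: (100/1500)²·(1 − 18/100)·0.167·0.833/17 = 2.98225e-05
  stratum Region III: (125/1500)²·(1 − 19/125)·0.421·0.579/18 = 7.97483e-05
V̂(p̂_st) = 0.0012871; SE = √V̂ = 0.0358762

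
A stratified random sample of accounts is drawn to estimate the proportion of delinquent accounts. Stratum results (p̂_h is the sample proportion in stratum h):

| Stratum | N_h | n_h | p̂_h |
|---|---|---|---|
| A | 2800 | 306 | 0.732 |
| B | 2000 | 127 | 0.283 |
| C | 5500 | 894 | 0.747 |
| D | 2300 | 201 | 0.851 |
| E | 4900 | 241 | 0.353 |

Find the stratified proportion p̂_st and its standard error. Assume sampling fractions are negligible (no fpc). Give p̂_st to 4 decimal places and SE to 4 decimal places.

p̂_st ≈ 0.5949, SE ≈ 0.0120

N = 17500; stratum weights W_h = N_h/N.
p̂_st = Σ W_h p̂_h = (2800·0.732 + 2000·0.283 + 5500·0.747 + 2300·0.851 + 4900·0.353)/17500 = 0.59492
V̂(p̂_st) = Σ W_h² p̂_h(1−p̂_h)/(n_h−1):
  stratum A: (2800/17500)²·0.732·0.268/305 = 1.64659e-05
  stratum B: (2000/17500)²·0.283·0.717/126 = 2.10339e-05
  stratum C: (5500/17500)²·0.747·0.253/893 = 2.09045e-05
  stratum D: (2300/17500)²·0.851·0.149/200 = 1.09513e-05
  stratum E: (4900/17500)²·0.353·0.647/240 = 7.46077e-05
V̂(p̂_st) = 0.000143963; SE = √V̂ = 0.0119985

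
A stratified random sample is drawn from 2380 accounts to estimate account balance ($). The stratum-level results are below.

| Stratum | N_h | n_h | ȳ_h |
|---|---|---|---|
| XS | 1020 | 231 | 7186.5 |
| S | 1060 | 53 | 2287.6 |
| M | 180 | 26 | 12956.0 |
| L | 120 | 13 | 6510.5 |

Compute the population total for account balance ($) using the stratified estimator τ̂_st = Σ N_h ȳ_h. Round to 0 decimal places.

τ̂_st ≈ 12868426

τ̂_st = Σ N_h ȳ_h = 1020·7186.5 + 1060·2287.6 + 180·12956.0 + 120·6510.5 = 12868426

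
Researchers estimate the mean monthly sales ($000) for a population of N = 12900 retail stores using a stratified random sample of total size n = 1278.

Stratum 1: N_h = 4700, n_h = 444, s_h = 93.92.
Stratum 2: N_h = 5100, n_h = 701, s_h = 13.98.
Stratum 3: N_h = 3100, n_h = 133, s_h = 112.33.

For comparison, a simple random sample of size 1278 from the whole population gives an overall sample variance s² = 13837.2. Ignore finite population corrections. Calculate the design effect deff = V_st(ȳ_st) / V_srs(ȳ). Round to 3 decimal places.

V̂(ȳ_st) = Σ W_h² s_h²/n_h, with W_h = N_h/N and N = 12900:
  stratum 1: (4700/12900)²·93.92²/444 = 2.63724
  stratum 2: (5100/12900)²·13.98²/701 = 0.043577
  stratum 3: (3100/12900)²·112.33²/133 = 5.47878
V_st = 8.1596
V_srs = s²/n = 13837.2/1278 = 10.8272
deff = V_st / V_srs = 8.1596/10.8272 = 0.7536

deff ≈ 0.754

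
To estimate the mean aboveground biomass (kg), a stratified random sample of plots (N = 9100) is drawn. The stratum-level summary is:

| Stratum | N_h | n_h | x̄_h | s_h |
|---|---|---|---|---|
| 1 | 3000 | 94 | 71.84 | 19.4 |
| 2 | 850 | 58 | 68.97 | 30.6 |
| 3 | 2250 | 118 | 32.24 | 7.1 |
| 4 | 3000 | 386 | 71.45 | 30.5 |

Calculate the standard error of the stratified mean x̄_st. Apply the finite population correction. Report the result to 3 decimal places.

SE(x̄_st) ≈ 0.898

V̂(x̄_st) = Σ W_h² (1 − n_h/N_h) s_h²/n_h, with W_h = N_h/N and N = 9100:
  stratum 1: (3000/9100)²·(1 − 94/3000)·19.4²/94 = 0.421512
  stratum 2: (850/9100)²·(1 − 58/850)·30.6²/58 = 0.131243
  stratum 3: (2250/9100)²·(1 − 118/2250)·7.1²/118 = 0.0247469
  stratum 4: (3000/9100)²·(1 − 386/3000)·30.5²/386 = 0.228221
V̂(x̄_st) = 0.805723
SE(x̄_st) = √0.805723 = 0.897621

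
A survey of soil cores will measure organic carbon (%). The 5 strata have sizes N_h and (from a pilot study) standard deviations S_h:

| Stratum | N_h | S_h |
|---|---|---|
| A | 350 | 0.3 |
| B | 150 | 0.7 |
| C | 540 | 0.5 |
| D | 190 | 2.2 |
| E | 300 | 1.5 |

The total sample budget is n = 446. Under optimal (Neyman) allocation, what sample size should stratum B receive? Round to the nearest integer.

Neyman allocation: n_h = n · N_h S_h / Σ N_i S_i, with n = 446.
  stratum A: N_h·S_h = 350·0.3 = 105.00
  stratum B: N_h·S_h = 150·0.7 = 105.00
  stratum C: N_h·S_h = 540·0.5 = 270.00
  stratum D: N_h·S_h = 190·2.2 = 418.00
  stratum E: N_h·S_h = 300·1.5 = 450.00
Σ N_h S_h = 1348.00
n for stratum B = 446·105.00/1348.00 = 34.740 → 35

35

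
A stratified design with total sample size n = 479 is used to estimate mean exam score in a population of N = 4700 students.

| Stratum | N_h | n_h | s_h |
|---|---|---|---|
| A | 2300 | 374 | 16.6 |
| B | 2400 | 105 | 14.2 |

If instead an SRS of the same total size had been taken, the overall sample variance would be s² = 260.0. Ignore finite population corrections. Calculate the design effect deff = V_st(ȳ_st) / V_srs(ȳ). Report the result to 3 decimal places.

V̂(ȳ_st) = Σ W_h² s_h²/n_h, with W_h = N_h/N and N = 4700:
  stratum A: (2300/4700)²·16.6²/374 = 0.176443
  stratum B: (2400/4700)²·14.2²/105 = 0.500742
V_st = 0.677185
V_srs = s²/n = 260.0/479 = 0.542797
deff = V_st / V_srs = 0.677185/0.542797 = 1.2476

deff ≈ 1.248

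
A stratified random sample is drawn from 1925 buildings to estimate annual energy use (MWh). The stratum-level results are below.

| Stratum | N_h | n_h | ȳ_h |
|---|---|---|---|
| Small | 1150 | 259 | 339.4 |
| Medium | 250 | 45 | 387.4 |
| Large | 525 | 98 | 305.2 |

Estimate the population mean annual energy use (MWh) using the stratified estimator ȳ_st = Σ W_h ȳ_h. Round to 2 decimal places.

N = Σ N_h = 1925. Stratum weights W_h = N_h/N.
ȳ_st = (1150·339.4 + 250·387.4 + 525·305.2) / 1925 = 336.3065

ȳ_st ≈ 336.31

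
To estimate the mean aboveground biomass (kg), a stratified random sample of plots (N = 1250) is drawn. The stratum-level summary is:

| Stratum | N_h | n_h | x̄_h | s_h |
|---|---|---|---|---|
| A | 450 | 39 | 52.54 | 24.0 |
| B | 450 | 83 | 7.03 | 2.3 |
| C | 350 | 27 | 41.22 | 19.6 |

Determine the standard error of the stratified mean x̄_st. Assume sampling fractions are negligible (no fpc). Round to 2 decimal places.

SE(x̄_st) ≈ 1.74

V̂(x̄_st) = Σ W_h² s_h²/n_h, with W_h = N_h/N and N = 1250:
  stratum A: (450/1250)²·24.0²/39 = 1.91409
  stratum B: (450/1250)²·2.3²/83 = 0.00826005
  stratum C: (350/1250)²·19.6²/27 = 1.11549
V̂(x̄_st) = 3.03784
SE(x̄_st) = √3.03784 = 1.74294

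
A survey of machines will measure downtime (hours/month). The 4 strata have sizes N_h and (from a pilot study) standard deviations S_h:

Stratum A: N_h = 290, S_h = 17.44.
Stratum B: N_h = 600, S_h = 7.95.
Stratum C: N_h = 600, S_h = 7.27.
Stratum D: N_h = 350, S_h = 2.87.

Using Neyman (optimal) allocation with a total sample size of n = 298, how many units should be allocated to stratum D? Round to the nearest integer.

20

Neyman allocation: n_h = n · N_h S_h / Σ N_i S_i, with n = 298.
  stratum A: N_h·S_h = 290·17.44 = 5057.60
  stratum B: N_h·S_h = 600·7.95 = 4770.00
  stratum C: N_h·S_h = 600·7.27 = 4362.00
  stratum D: N_h·S_h = 350·2.87 = 1004.50
Σ N_h S_h = 15194.10
n for stratum D = 298·1004.50/15194.10 = 19.701 → 20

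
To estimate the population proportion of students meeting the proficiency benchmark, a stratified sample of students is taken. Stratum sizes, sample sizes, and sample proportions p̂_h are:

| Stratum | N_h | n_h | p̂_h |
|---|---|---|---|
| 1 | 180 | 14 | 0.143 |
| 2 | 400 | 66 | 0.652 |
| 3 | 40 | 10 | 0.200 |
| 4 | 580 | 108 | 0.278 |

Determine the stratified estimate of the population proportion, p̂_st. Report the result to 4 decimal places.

p̂_st ≈ 0.3798

N = 1200; stratum weights W_h = N_h/N.
p̂_st = Σ W_h p̂_h = (180·0.143 + 400·0.652 + 40·0.200 + 580·0.278)/1200 = 0.37982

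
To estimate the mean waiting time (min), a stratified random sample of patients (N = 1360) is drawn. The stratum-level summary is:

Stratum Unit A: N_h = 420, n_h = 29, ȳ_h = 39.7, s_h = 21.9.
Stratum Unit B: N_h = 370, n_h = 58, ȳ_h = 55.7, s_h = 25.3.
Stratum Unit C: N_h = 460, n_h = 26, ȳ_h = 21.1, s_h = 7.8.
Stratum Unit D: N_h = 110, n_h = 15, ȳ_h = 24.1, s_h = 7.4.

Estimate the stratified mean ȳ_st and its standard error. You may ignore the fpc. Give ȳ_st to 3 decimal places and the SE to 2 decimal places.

ȳ_st = Σ W_h ȳ_h = (420·39.7 + 370·55.7 + 460·21.1 + 110·24.1)/1360 = 36.50000
V̂(ȳ_st) = Σ W_h² s_h²/n_h, with W_h = N_h/N and N = 1360:
  stratum Unit A: (420/1360)²·21.9²/29 = 1.57729
  stratum Unit B: (370/1360)²·25.3²/58 = 0.816843
  stratum Unit C: (460/1360)²·7.8²/26 = 0.267703
  stratum Unit D: (110/1360)²·7.4²/15 = 0.0238825
V̂(ȳ_st) = 2.68572
SE(ȳ_st) = √2.68572 = 1.63882

ȳ_st ≈ 36.500, SE ≈ 1.64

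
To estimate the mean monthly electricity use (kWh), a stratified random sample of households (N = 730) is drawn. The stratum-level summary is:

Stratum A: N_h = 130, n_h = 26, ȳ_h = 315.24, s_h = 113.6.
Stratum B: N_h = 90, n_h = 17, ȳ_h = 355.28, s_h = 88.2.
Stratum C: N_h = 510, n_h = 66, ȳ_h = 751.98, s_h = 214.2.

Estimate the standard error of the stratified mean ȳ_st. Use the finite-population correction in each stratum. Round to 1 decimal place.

V̂(ȳ_st) = Σ W_h² (1 − n_h/N_h) s_h²/n_h, with W_h = N_h/N and N = 730:
  stratum A: (130/730)²·(1 − 26/130)·113.6²/26 = 12.5926
  stratum B: (90/730)²·(1 − 17/90)·88.2²/17 = 5.64167
  stratum C: (510/730)²·(1 − 66/510)·214.2²/66 = 295.395
V̂(ȳ_st) = 313.629
SE(ȳ_st) = √313.629 = 17.7096

SE(ȳ_st) ≈ 17.7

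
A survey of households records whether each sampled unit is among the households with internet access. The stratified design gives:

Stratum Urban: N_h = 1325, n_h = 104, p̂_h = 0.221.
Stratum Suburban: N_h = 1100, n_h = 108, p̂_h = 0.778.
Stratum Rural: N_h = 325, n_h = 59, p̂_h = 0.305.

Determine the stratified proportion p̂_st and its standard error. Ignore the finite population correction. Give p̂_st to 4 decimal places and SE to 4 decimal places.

N = 2750; stratum weights W_h = N_h/N.
p̂_st = Σ W_h p̂_h = (1325·0.221 + 1100·0.778 + 325·0.305)/2750 = 0.45373
V̂(p̂_st) = Σ W_h² p̂_h(1−p̂_h)/(n_h−1):
  stratum Urban: (1325/2750)²·0.221·0.779/103 = 0.000388024
  stratum Suburban: (1100/2750)²·0.778·0.222/107 = 0.000258267
  stratum Rural: (325/2750)²·0.305·0.695/58 = 5.10456e-05
V̂(p̂_st) = 0.000697337; SE = √V̂ = 0.0264071

p̂_st ≈ 0.4537, SE ≈ 0.0264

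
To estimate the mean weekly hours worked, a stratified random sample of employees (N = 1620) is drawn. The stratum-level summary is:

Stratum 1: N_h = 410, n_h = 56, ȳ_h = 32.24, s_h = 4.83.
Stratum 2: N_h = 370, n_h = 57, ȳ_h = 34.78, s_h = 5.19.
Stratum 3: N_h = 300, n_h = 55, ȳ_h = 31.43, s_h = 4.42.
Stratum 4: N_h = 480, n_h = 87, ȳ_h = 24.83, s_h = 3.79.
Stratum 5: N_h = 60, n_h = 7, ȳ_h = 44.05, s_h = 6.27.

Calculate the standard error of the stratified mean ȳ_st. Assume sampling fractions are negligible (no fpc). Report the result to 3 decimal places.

V̂(ȳ_st) = Σ W_h² s_h²/n_h, with W_h = N_h/N and N = 1620:
  stratum 1: (410/1620)²·4.83²/56 = 0.0266836
  stratum 2: (370/1620)²·5.19²/57 = 0.0246509
  stratum 3: (300/1620)²·4.42²/55 = 0.0121813
  stratum 4: (480/1620)²·3.79²/87 = 0.0144948
  stratum 5: (60/1620)²·6.27²/7 = 0.00770388
V̂(ȳ_st) = 0.0857145
SE(ȳ_st) = √0.0857145 = 0.29277

SE(ȳ_st) ≈ 0.293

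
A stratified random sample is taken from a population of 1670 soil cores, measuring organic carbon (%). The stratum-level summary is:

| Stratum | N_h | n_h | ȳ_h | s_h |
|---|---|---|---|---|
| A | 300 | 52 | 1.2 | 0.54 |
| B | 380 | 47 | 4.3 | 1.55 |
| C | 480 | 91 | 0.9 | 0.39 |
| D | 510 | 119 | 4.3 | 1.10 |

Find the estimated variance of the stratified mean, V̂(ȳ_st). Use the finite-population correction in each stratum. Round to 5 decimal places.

V̂(ȳ_st) ≈ 0.00331

V̂(ȳ_st) = Σ W_h² (1 − n_h/N_h) s_h²/n_h, with W_h = N_h/N and N = 1670:
  stratum A: (300/1670)²·(1 − 52/300)·0.54²/52 = 0.000149597
  stratum B: (380/1670)²·(1 − 47/380)·1.55²/47 = 0.00231932
  stratum C: (480/1670)²·(1 − 91/480)·0.39²/91 = 0.000111904
  stratum D: (510/1670)²·(1 − 119/510)·1.10²/119 = 0.00072703
V̂(ȳ_st) = 0.00330785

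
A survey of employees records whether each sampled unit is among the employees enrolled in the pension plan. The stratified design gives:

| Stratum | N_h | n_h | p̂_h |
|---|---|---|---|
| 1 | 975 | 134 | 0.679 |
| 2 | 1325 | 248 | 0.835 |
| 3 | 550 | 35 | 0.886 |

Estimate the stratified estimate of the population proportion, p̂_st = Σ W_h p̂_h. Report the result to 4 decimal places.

p̂_st ≈ 0.7915

N = 2850; stratum weights W_h = N_h/N.
p̂_st = Σ W_h p̂_h = (975·0.679 + 1325·0.835 + 550·0.886)/2850 = 0.79147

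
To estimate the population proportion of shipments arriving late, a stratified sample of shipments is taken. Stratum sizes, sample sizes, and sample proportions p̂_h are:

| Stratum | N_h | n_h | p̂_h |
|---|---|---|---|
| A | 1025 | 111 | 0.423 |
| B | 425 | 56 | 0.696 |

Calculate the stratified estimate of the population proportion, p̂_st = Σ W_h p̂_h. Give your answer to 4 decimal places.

N = 1450; stratum weights W_h = N_h/N.
p̂_st = Σ W_h p̂_h = (1025·0.423 + 425·0.696)/1450 = 0.50302

p̂_st ≈ 0.5030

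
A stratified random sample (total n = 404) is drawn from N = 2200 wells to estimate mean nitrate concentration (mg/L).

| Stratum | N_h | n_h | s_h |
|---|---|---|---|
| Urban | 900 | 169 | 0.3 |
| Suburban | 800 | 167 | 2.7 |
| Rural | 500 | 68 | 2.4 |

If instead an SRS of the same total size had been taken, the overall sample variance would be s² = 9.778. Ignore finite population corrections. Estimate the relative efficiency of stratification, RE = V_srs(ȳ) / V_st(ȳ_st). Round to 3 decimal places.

RE ≈ 2.364

V̂(ȳ_st) = Σ W_h² s_h²/n_h, with W_h = N_h/N and N = 2200:
  stratum Urban: (900/2200)²·0.3²/169 = 8.91242e-05
  stratum Suburban: (800/2200)²·2.7²/167 = 0.00577226
  stratum Rural: (500/2200)²·2.4²/68 = 0.0043753
V_st = 0.0102367
V_srs = s²/n = 9.778/404 = 0.024203
Relative efficiency = V_srs / V_st = 0.024203/0.0102367 = 2.3643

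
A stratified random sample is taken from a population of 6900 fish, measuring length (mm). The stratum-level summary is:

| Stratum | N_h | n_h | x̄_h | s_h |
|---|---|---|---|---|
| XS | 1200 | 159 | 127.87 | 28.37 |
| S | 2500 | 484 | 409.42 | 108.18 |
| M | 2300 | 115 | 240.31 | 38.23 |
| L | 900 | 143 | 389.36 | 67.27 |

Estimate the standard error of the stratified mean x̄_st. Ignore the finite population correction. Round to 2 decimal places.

V̂(x̄_st) = Σ W_h² s_h²/n_h, with W_h = N_h/N and N = 6900:
  stratum XS: (1200/6900)²·28.37²/159 = 0.153104
  stratum S: (2500/6900)²·108.18²/484 = 3.17417
  stratum M: (2300/6900)²·38.23²/115 = 1.41211
  stratum L: (900/6900)²·67.27²/143 = 0.538386
V̂(x̄_st) = 5.27777
SE(x̄_st) = √5.27777 = 2.29734

SE(x̄_st) ≈ 2.30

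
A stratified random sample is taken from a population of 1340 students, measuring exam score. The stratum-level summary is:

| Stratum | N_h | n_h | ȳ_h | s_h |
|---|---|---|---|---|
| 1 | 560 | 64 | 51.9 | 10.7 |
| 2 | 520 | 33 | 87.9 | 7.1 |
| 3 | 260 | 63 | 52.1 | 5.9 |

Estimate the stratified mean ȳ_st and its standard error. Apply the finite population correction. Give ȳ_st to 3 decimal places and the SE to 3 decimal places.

ȳ_st = Σ W_h ȳ_h = (560·51.9 + 520·87.9 + 260·52.1)/1340 = 65.90896
V̂(ȳ_st) = Σ W_h² (1 − n_h/N_h) s_h²/n_h, with W_h = N_h/N and N = 1340:
  stratum 1: (560/1340)²·(1 − 64/560)·10.7²/64 = 0.276725
  stratum 2: (520/1340)²·(1 − 33/520)·7.1²/33 = 0.21544
  stratum 3: (260/1340)²·(1 − 63/260)·5.9²/63 = 0.0157614
V̂(ȳ_st) = 0.507925
SE(ȳ_st) = √0.507925 = 0.712689

ȳ_st ≈ 65.909, SE ≈ 0.713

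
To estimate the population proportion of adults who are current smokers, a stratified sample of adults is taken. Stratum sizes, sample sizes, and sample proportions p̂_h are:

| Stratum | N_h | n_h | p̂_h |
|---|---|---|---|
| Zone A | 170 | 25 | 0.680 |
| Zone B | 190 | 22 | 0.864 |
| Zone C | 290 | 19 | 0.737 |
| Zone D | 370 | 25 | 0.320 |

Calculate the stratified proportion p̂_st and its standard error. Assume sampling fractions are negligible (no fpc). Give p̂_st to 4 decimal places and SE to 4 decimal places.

p̂_st ≈ 0.5999, SE ≈ 0.0501

N = 1020; stratum weights W_h = N_h/N.
p̂_st = Σ W_h p̂_h = (170·0.680 + 190·0.864 + 290·0.737 + 370·0.320)/1020 = 0.59989
V̂(p̂_st) = Σ W_h² p̂_h(1−p̂_h)/(n_h−1):
  stratum Zone A: (170/1020)²·0.680·0.320/24 = 0.000251852
  stratum Zone B: (190/1020)²·0.864·0.136/21 = 0.000194151
  stratum Zone C: (290/1020)²·0.737·0.263/18 = 0.000870455
  stratum Zone D: (370/1020)²·0.320·0.680/24 = 0.00119303
V̂(p̂_st) = 0.00250949; SE = √V̂ = 0.0500948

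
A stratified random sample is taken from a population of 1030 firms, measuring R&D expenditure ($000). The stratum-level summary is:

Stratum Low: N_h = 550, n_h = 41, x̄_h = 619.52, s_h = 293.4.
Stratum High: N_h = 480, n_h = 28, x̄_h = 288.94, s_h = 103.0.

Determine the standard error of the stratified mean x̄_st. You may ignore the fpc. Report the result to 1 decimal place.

V̂(x̄_st) = Σ W_h² s_h²/n_h, with W_h = N_h/N and N = 1030:
  stratum Low: (550/1030)²·293.4²/41 = 598.67
  stratum High: (480/1030)²·103.0²/28 = 82.2857
V̂(x̄_st) = 680.955
SE(x̄_st) = √680.955 = 26.0951

SE(x̄_st) ≈ 26.1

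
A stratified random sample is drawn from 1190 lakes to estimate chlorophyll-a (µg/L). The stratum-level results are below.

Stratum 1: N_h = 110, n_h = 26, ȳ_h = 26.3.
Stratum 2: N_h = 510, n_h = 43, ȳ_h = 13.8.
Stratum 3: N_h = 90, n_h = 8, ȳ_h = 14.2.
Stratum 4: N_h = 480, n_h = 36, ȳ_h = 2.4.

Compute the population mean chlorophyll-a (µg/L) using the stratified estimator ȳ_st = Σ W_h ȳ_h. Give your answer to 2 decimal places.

N = Σ N_h = 1190. Stratum weights W_h = N_h/N.
ȳ_st = (110·26.3 + 510·13.8 + 90·14.2 + 480·2.4) / 1190 = 10.3874

ȳ_st ≈ 10.39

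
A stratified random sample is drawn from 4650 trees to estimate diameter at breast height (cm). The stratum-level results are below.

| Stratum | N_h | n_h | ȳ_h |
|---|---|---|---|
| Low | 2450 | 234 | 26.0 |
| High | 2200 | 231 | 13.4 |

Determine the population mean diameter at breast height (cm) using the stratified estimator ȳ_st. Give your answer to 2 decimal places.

ȳ_st ≈ 20.04

N = Σ N_h = 4650. Stratum weights W_h = N_h/N.
ȳ_st = (2450·26.0 + 2200·13.4) / 4650 = 20.0387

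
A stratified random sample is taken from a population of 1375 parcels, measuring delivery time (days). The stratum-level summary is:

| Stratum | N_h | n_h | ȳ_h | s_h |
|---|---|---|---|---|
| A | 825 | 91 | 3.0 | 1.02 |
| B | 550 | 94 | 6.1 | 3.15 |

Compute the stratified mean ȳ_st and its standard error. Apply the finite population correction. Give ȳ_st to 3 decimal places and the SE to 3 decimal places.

ȳ_st = Σ W_h ȳ_h = (825·3.0 + 550·6.1)/1375 = 4.24000
V̂(ȳ_st) = Σ W_h² (1 − n_h/N_h) s_h²/n_h, with W_h = N_h/N and N = 1375:
  stratum A: (825/1375)²·(1 − 91/825)·1.02²/91 = 0.00366188
  stratum B: (550/1375)²·(1 − 94/550)·3.15²/94 = 0.0140028
V̂(ȳ_st) = 0.0176647
SE(ȳ_st) = √0.0176647 = 0.132909

ȳ_st ≈ 4.240, SE ≈ 0.133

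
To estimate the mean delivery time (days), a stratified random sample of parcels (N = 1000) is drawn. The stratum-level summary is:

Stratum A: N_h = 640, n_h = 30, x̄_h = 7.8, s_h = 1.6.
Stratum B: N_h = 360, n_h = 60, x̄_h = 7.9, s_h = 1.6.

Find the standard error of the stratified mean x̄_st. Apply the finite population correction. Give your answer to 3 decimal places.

SE(x̄_st) ≈ 0.195

V̂(x̄_st) = Σ W_h² (1 − n_h/N_h) s_h²/n_h, with W_h = N_h/N and N = 1000:
  stratum A: (640/1000)²·(1 − 30/640)·1.6²/30 = 0.0333141
  stratum B: (360/1000)²·(1 − 60/360)·1.6²/60 = 0.004608
V̂(x̄_st) = 0.0379221
SE(x̄_st) = √0.0379221 = 0.194736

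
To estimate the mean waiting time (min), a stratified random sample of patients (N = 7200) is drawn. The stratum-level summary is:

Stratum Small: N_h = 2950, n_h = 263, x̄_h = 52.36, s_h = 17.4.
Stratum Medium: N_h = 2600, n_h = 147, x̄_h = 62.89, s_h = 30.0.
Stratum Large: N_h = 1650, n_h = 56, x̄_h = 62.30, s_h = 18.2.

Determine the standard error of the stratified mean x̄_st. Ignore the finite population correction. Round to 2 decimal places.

V̂(x̄_st) = Σ W_h² s_h²/n_h, with W_h = N_h/N and N = 7200:
  stratum Small: (2950/7200)²·17.4²/263 = 0.193251
  stratum Medium: (2600/7200)²·30.0²/147 = 0.798375
  stratum Large: (1650/7200)²·18.2²/56 = 0.31064
V̂(x̄_st) = 1.30227
SE(x̄_st) = √1.30227 = 1.14117

SE(x̄_st) ≈ 1.14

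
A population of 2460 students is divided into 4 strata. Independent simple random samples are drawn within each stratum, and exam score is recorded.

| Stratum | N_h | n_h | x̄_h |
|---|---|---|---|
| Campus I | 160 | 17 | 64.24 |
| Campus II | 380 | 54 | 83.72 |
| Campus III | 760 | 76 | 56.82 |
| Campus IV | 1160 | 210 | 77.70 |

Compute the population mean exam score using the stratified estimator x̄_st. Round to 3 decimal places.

x̄_st ≈ 71.304

N = Σ N_h = 2460. Stratum weights W_h = N_h/N.
x̄_st = (160·64.24 + 380·83.72 + 760·56.82 + 1160·77.70) / 2460 = 71.30374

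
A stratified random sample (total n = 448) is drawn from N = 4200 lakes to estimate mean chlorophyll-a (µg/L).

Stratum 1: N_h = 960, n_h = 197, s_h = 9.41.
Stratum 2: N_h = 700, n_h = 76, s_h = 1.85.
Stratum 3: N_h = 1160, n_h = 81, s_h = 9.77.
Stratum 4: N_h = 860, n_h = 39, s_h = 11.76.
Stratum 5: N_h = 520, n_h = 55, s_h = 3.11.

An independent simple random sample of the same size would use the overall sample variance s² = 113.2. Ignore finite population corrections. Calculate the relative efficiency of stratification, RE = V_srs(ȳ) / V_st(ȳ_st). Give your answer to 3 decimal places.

V̂(ȳ_st) = Σ W_h² s_h²/n_h, with W_h = N_h/N and N = 4200:
  stratum 1: (960/4200)²·9.41²/197 = 0.0234832
  stratum 2: (700/4200)²·1.85²/76 = 0.00125091
  stratum 3: (1160/4200)²·9.77²/81 = 0.0898921
  stratum 4: (860/4200)²·11.76²/39 = 0.148679
  stratum 5: (520/4200)²·3.11²/55 = 0.00269567
V_st = 0.266
V_srs = s²/n = 113.2/448 = 0.252679
Relative efficiency = V_srs / V_st = 0.252679/0.266 = 0.9499

RE ≈ 0.950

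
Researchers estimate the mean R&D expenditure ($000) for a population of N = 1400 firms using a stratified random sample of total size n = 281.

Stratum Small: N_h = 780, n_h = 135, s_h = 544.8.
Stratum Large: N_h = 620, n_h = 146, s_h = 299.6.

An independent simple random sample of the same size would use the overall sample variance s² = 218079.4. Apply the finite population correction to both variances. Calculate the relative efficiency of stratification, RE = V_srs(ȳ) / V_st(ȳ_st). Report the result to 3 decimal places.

V̂(ȳ_st) = Σ W_h² (1 − n_h/N_h) s_h²/n_h, with W_h = N_h/N and N = 1400:
  stratum Small: (780/1400)²·(1 − 135/780)·544.8²/135 = 564.337
  stratum Large: (620/1400)²·(1 − 146/620)·299.6²/146 = 92.1817
V_st = 656.519
V_srs = (1 − 281/1400)·218079.4/281 = 620.312
Relative efficiency = V_srs / V_st = 620.312/656.519 = 0.9449

RE ≈ 0.945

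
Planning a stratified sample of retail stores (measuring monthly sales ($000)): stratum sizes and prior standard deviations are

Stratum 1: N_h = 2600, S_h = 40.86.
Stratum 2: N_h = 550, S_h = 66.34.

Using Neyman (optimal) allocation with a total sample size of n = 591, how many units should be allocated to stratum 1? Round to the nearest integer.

Neyman allocation: n_h = n · N_h S_h / Σ N_i S_i, with n = 591.
  stratum 1: N_h·S_h = 2600·40.86 = 106236.00
  stratum 2: N_h·S_h = 550·66.34 = 36487.00
Σ N_h S_h = 142723.00
n for stratum 1 = 591·106236.00/142723.00 = 439.911 → 440

440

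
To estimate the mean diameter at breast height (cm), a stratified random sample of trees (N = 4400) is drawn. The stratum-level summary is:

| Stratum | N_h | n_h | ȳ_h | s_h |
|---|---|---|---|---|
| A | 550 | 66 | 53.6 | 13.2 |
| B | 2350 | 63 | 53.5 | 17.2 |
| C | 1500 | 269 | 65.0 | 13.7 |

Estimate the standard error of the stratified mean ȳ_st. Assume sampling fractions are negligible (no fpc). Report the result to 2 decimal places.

SE(ȳ_st) ≈ 1.21

V̂(ȳ_st) = Σ W_h² s_h²/n_h, with W_h = N_h/N and N = 4400:
  stratum A: (550/4400)²·13.2²/66 = 0.04125
  stratum B: (2350/4400)²·17.2²/63 = 1.33951
  stratum C: (1500/4400)²·13.7²/269 = 0.0810898
V̂(ȳ_st) = 1.46185
SE(ȳ_st) = √1.46185 = 1.20907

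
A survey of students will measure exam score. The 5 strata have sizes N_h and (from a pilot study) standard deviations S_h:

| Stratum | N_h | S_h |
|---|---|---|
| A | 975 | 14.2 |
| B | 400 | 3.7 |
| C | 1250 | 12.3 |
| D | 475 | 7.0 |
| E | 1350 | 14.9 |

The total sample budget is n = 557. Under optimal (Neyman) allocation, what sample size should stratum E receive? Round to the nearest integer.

Neyman allocation: n_h = n · N_h S_h / Σ N_i S_i, with n = 557.
  stratum A: N_h·S_h = 975·14.2 = 13845.00
  stratum B: N_h·S_h = 400·3.7 = 1480.00
  stratum C: N_h·S_h = 1250·12.3 = 15375.00
  stratum D: N_h·S_h = 475·7.0 = 3325.00
  stratum E: N_h·S_h = 1350·14.9 = 20115.00
Σ N_h S_h = 54140.00
n for stratum E = 557·20115.00/54140.00 = 206.946 → 207

207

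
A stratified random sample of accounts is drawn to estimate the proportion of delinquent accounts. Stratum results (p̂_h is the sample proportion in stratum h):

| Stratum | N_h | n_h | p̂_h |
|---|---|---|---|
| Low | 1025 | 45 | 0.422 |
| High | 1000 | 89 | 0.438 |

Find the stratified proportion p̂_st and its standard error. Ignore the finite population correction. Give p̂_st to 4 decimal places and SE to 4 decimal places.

p̂_st ≈ 0.4299, SE ≈ 0.0459

N = 2025; stratum weights W_h = N_h/N.
p̂_st = Σ W_h p̂_h = (1025·0.422 + 1000·0.438)/2025 = 0.42990
V̂(p̂_st) = Σ W_h² p̂_h(1−p̂_h)/(n_h−1):
  stratum Low: (1025/2025)²·0.422·0.578/44 = 0.00142032
  stratum High: (1000/2025)²·0.438·0.562/88 = 0.000682147
V̂(p̂_st) = 0.00210246; SE = √V̂ = 0.0458526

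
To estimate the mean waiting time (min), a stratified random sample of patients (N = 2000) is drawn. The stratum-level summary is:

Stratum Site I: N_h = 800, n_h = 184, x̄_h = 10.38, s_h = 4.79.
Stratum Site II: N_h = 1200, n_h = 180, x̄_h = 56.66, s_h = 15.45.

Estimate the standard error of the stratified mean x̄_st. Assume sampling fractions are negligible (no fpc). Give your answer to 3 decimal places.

SE(x̄_st) ≈ 0.705

V̂(x̄_st) = Σ W_h² s_h²/n_h, with W_h = N_h/N and N = 2000:
  stratum Site I: (800/2000)²·4.79²/184 = 0.0199514
  stratum Site II: (1200/2000)²·15.45²/180 = 0.477405
V̂(x̄_st) = 0.497356
SE(x̄_st) = √0.497356 = 0.705235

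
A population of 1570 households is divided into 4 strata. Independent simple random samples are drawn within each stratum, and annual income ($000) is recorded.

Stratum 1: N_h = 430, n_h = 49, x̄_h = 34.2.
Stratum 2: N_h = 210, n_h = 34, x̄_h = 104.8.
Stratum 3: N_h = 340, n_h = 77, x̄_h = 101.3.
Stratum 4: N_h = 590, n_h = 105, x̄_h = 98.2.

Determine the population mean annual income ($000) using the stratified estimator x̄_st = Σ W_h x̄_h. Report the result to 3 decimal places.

x̄_st ≈ 82.225

N = Σ N_h = 1570. Stratum weights W_h = N_h/N.
x̄_st = (430·34.2 + 210·104.8 + 340·101.3 + 590·98.2) / 1570 = 82.22548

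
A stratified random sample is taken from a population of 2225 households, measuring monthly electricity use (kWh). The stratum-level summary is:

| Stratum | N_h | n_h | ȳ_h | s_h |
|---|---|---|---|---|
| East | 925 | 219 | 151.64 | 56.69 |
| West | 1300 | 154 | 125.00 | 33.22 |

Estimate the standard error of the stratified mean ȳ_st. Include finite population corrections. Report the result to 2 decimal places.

V̂(ȳ_st) = Σ W_h² (1 − n_h/N_h) s_h²/n_h, with W_h = N_h/N and N = 2225:
  stratum East: (925/2225)²·(1 − 219/925)·56.69²/219 = 1.93578
  stratum West: (1300/2225)²·(1 − 154/1300)·33.22²/154 = 2.15649
V̂(ȳ_st) = 4.09226
SE(ȳ_st) = √4.09226 = 2.02293

SE(ȳ_st) ≈ 2.02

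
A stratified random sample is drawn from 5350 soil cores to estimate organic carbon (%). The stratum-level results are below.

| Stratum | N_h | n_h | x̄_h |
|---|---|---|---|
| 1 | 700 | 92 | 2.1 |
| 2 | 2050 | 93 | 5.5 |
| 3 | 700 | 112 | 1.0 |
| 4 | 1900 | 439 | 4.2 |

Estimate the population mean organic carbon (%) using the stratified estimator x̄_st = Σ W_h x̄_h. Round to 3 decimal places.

N = Σ N_h = 5350. Stratum weights W_h = N_h/N.
x̄_st = (700·2.1 + 2050·5.5 + 700·1.0 + 1900·4.2) / 5350 = 4.00467

x̄_st ≈ 4.005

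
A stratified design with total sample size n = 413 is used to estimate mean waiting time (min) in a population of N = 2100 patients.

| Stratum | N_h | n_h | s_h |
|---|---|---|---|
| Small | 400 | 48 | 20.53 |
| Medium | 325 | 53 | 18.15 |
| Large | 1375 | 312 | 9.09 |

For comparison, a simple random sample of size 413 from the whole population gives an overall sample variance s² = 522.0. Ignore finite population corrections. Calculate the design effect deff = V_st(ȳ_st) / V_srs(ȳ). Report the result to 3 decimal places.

deff ≈ 0.460

V̂(ȳ_st) = Σ W_h² s_h²/n_h, with W_h = N_h/N and N = 2100:
  stratum Small: (400/2100)²·20.53²/48 = 0.31858
  stratum Medium: (325/2100)²·18.15²/53 = 0.148869
  stratum Large: (1375/2100)²·9.09²/312 = 0.113538
V_st = 0.580987
V_srs = s²/n = 522.0/413 = 1.26392
deff = V_st / V_srs = 0.580987/1.26392 = 0.4597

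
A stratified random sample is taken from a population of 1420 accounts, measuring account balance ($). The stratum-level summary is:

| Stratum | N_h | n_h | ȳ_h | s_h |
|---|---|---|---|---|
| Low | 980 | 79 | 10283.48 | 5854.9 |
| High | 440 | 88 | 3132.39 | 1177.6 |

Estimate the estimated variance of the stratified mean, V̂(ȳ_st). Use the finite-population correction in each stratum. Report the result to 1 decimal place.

V̂(ȳ_st) = Σ W_h² (1 − n_h/N_h) s_h²/n_h, with W_h = N_h/N and N = 1420:
  stratum Low: (980/1420)²·(1 − 79/980)·5854.9²/79 = 190014
  stratum High: (440/1420)²·(1 − 88/440)·1177.6²/88 = 1210.41
V̂(ȳ_st) = 191225

V̂(ȳ_st) ≈ 191224.6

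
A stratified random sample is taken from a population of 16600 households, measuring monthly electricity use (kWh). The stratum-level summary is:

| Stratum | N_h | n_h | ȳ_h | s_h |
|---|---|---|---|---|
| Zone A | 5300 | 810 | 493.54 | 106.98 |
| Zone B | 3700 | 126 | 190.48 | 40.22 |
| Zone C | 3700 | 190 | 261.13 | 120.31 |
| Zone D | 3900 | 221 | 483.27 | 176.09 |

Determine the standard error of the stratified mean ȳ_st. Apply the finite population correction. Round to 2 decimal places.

V̂(ȳ_st) = Σ W_h² (1 − n_h/N_h) s_h²/n_h, with W_h = N_h/N and N = 16600:
  stratum Zone A: (5300/16600)²·(1 − 810/5300)·106.98²/810 = 1.22019
  stratum Zone B: (3700/16600)²·(1 − 126/3700)·40.22²/126 = 0.616104
  stratum Zone C: (3700/16600)²·(1 − 190/3700)·120.31²/190 = 3.5904
  stratum Zone D: (3900/16600)²·(1 − 221/3900)·176.09²/221 = 7.30559
V̂(ȳ_st) = 12.7323
SE(ȳ_st) = √12.7323 = 3.56823

SE(ȳ_st) ≈ 3.57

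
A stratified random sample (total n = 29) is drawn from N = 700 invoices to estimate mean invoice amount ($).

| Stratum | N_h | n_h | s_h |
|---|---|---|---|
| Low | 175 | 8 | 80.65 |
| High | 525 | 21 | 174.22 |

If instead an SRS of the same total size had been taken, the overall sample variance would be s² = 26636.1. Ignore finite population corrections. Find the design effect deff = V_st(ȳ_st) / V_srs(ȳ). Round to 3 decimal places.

deff ≈ 0.940

V̂(ȳ_st) = Σ W_h² s_h²/n_h, with W_h = N_h/N and N = 700:
  stratum Low: (175/700)²·80.65²/8 = 50.8158
  stratum High: (525/700)²·174.22²/21 = 813.016
V_st = 863.832
V_srs = s²/n = 26636.1/29 = 918.486
deff = V_st / V_srs = 863.832/918.486 = 0.9405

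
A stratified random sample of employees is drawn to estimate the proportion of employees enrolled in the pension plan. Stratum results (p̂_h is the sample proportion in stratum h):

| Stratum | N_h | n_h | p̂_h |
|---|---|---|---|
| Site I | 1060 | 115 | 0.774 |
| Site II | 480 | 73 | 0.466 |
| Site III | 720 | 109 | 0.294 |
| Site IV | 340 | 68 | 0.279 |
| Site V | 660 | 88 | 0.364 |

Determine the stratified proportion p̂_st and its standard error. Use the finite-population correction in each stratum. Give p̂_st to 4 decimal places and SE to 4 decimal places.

N = 3260; stratum weights W_h = N_h/N.
p̂_st = Σ W_h p̂_h = (1060·0.774 + 480·0.466 + 720·0.294 + 340·0.279 + 660·0.364)/3260 = 0.48801
V̂(p̂_st) = Σ W_h² (1 − n_h/N_h) p̂_h(1−p̂_h)/(n_h−1):
  stratum Site I: (1060/3260)²·(1 − 115/1060)·0.774·0.226/114 = 0.000144626
  stratum Site II: (480/3260)²·(1 − 73/480)·0.466·0.534/72 = 6.35324e-05
  stratum Site III: (720/3260)²·(1 − 109/720)·0.294·0.706/108 = 7.95549e-05
  stratum Site IV: (340/3260)²·(1 − 68/340)·0.279·0.721/67 = 2.61263e-05
  stratum Site V: (660/3260)²·(1 − 88/660)·0.364·0.636/87 = 9.45244e-05
V̂(p̂_st) = 0.000408364; SE = √V̂ = 0.020208

p̂_st ≈ 0.4880, SE ≈ 0.0202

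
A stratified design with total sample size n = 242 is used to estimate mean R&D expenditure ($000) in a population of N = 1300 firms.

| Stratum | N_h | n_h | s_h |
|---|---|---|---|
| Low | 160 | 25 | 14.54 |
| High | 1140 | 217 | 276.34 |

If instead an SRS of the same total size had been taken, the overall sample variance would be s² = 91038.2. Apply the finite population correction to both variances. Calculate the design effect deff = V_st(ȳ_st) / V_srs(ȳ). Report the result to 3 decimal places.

deff ≈ 0.716

V̂(ȳ_st) = Σ W_h² (1 − n_h/N_h) s_h²/n_h, with W_h = N_h/N and N = 1300:
  stratum Low: (160/1300)²·(1 − 25/160)·14.54²/25 = 0.108083
  stratum High: (1140/1300)²·(1 − 217/1140)·276.34²/217 = 219.103
V_st = 219.211
V_srs = (1 − 242/1300)·91038.2/242 = 306.162
deff = V_st / V_srs = 219.211/306.162 = 0.7160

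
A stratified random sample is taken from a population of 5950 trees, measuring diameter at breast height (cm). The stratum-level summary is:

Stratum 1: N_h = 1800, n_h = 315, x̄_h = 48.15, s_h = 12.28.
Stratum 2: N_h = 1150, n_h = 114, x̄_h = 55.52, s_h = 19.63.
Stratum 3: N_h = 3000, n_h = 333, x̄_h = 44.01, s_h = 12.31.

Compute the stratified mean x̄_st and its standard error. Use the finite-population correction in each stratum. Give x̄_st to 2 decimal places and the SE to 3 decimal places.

x̄_st = Σ W_h x̄_h = (1800·48.15 + 1150·55.52 + 3000·44.01)/5950 = 47.48706
V̂(x̄_st) = Σ W_h² (1 − n_h/N_h) s_h²/n_h, with W_h = N_h/N and N = 5950:
  stratum 1: (1800/5950)²·(1 − 315/1800)·12.28²/315 = 0.0361452
  stratum 2: (1150/5950)²·(1 − 114/1150)·19.63²/114 = 0.113752
  stratum 3: (3000/5950)²·(1 − 333/3000)·12.31²/333 = 0.102845
V̂(x̄_st) = 0.252742
SE(x̄_st) = √0.252742 = 0.502735

x̄_st ≈ 47.49, SE ≈ 0.503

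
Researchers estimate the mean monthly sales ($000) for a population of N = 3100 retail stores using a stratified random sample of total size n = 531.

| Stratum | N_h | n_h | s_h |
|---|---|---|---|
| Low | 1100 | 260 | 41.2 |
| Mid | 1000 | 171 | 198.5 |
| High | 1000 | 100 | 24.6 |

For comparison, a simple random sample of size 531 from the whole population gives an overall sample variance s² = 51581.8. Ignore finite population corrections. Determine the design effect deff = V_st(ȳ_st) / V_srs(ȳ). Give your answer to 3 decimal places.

V̂(ȳ_st) = Σ W_h² s_h²/n_h, with W_h = N_h/N and N = 3100:
  stratum Low: (1100/3100)²·41.2²/260 = 0.822021
  stratum Mid: (1000/3100)²·198.5²/171 = 23.9774
  stratum High: (1000/3100)²·24.6²/100 = 0.629719
V_st = 25.4291
V_srs = s²/n = 51581.8/531 = 97.1409
deff = V_st / V_srs = 25.4291/97.1409 = 0.2618

deff ≈ 0.262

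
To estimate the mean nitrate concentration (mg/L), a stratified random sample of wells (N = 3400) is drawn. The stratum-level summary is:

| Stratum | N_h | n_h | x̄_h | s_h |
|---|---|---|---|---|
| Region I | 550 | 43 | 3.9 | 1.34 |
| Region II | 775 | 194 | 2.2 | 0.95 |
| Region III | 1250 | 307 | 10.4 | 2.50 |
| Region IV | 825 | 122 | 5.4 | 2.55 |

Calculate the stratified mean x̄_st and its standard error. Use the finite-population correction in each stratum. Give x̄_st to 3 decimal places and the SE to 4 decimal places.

x̄_st = Σ W_h x̄_h = (550·3.9 + 775·2.2 + 1250·10.4 + 825·5.4)/3400 = 6.26618
V̂(x̄_st) = Σ W_h² (1 − n_h/N_h) s_h²/n_h, with W_h = N_h/N and N = 3400:
  stratum Region I: (550/3400)²·(1 − 43/550)·1.34²/43 = 0.00100729
  stratum Region II: (775/3400)²·(1 − 194/775)·0.95²/194 = 0.000181203
  stratum Region III: (1250/3400)²·(1 − 307/1250)·2.50²/307 = 0.0020759
  stratum Region IV: (825/3400)²·(1 − 122/825)·2.55²/122 = 0.00267407
V̂(x̄_st) = 0.00593845
SE(x̄_st) = √0.00593845 = 0.0770614

x̄_st ≈ 6.266, SE ≈ 0.0771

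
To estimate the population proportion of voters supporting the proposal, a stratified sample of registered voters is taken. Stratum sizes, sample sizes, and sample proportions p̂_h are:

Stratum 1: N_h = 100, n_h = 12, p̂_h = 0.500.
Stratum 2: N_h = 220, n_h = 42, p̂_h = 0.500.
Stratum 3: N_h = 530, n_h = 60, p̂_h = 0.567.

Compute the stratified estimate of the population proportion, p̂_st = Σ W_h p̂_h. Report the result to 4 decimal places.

p̂_st ≈ 0.5418

N = 850; stratum weights W_h = N_h/N.
p̂_st = Σ W_h p̂_h = (100·0.500 + 220·0.500 + 530·0.567)/850 = 0.54178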